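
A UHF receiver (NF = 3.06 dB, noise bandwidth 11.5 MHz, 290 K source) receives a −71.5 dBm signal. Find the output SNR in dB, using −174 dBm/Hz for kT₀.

Noise floor: N = −174 + 10 log₁₀(B) + NF
10 log₁₀(1.15×10⁷) = 70.61 dB
N = −174 + 70.61 + 3.06 = −100.33 dBm
SNR = P_sig − N = −71.5 − (−100.33) = 28.83 dB → 28.8 dB

28.8 dB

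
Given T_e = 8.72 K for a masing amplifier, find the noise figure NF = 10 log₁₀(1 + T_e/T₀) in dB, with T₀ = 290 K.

F = 1 + T_e/T₀ = 1 + 8.72/290 = 1.03007
NF = 10 log₁₀(1.03007) = 0.129 dB

0.129 dB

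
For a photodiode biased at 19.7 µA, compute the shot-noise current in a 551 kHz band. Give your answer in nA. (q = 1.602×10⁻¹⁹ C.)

1.86 nA

I_n = √(2qI·B)
2qI·B = 2 × 1.602×10⁻¹⁹ × 1.97×10⁻⁵ × 5.51×10⁵ = 3.48×10⁻¹⁸ A²
I_n = √(3.48×10⁻¹⁸) = 1.86×10⁻⁹ A = 1.86 nA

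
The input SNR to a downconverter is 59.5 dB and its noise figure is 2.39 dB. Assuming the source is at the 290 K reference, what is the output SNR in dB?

57.11 dB

By definition F = SNR_in/SNR_out, so in dB: SNR_out = SNR_in − NF
SNR_out = 59.5 − 2.39 = 57.11 dB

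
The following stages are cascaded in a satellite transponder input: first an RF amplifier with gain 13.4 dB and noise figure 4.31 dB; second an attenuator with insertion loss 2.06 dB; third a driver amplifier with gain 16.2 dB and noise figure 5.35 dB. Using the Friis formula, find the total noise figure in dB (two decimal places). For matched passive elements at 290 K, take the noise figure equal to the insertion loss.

4.63 dB

Convert to linear (a loss of L dB is a gain of −L dB): F_i = 10^(NF_i/10), G_i = 10^(G_i,dB/10)
  Stage 1: F_1 = 10^(4.31/10) = 2.698, G_1 = 10^(13.4/10) = 21.88
  Stage 2: F_2 = 10^(2.06/10) = 1.607, G_2 = 10^(−2.06/10) = 0.6223
  Stage 3: F_3 = 10^(5.35/10) = 3.428, G_3 = 10^(16.2/10) = 41.69
Friis cascade:
  F = 2.698 + (1.607 − 1)/21.88 + (3.428 − 1)/13.61 = 2.904
NF = 10 log₁₀(2.904) = 4.63 dB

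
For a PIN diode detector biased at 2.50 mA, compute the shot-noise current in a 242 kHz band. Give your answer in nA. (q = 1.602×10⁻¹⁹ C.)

13.9 nA

I_n = √(2qI·B)
2qI·B = 2 × 1.602×10⁻¹⁹ × 2.50×10⁻³ × 2.42×10⁵ = 1.94×10⁻¹⁶ A²
I_n = √(1.94×10⁻¹⁶) = 1.39×10⁻⁸ A = 13.9 nA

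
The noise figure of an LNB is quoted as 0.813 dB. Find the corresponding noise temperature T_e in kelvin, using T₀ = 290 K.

F = 10^(0.813/10) = 1.20587
T_e = (F − 1)·T₀ = (1.20587 − 1) × 290 = 59.7 K

59.7 K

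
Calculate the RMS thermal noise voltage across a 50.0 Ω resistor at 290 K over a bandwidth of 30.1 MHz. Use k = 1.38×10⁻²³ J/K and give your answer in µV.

4.91 µV

V_n = √(4kTRB)
4kTRB = 4 × 1.38×10⁻²³ × 290 × 5.00×10¹ × 3.01×10⁷ = 2.41×10⁻¹¹ V²
V_n = √(2.41×10⁻¹¹) = 4.91×10⁻⁶ V = 4.91 µV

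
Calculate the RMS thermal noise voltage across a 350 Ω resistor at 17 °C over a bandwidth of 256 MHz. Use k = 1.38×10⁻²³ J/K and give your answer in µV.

37.9 µV

T = 17 °C + 273.15 = 290.15 K
V_n = √(4kTRB)
4kTRB = 4 × 1.38×10⁻²³ × 290.15 × 3.50×10² × 2.56×10⁸ = 1.44×10⁻⁹ V²
V_n = √(1.44×10⁻⁹) = 3.79×10⁻⁵ V = 37.9 µV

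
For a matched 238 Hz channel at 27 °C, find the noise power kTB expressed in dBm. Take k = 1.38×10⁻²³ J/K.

T = 27 °C + 273.15 = 300.15 K
P_n = kTB = 1.38×10⁻²³ × 300.15 × 2.38×10² = 9.86×10⁻¹⁹ W
In dBm: 10 log₁₀(9.86×10⁻¹⁹ / 10⁻³) = −150.1 dBm

−150.1 dBm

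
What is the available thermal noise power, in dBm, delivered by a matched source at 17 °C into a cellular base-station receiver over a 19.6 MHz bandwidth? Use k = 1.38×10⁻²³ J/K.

−101.1 dBm

T = 17 °C + 273.15 = 290.15 K
P_n = kTB = 1.38×10⁻²³ × 290.15 × 1.96×10⁷ = 7.85×10⁻¹⁴ W
In dBm: 10 log₁₀(7.85×10⁻¹⁴ / 10⁻³) = −101.1 dBm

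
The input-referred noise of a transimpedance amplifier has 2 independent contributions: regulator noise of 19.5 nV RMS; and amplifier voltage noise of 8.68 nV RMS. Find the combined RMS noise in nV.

Uncorrelated sources add in power (mean-square): V_tot = √(ΣV_i²)
V_tot = √[(1.95×10⁻⁸)² + (8.68×10⁻⁹)²] = 2.13×10⁻⁸ V = 21.3 nV

21.3 nV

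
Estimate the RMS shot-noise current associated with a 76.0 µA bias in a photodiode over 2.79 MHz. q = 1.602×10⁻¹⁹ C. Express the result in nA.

I_n = √(2qI·B)
2qI·B = 2 × 1.602×10⁻¹⁹ × 7.60×10⁻⁵ × 2.79×10⁶ = 6.79×10⁻¹⁷ A²
I_n = √(6.79×10⁻¹⁷) = 8.24×10⁻⁹ A = 8.24 nA

8.24 nA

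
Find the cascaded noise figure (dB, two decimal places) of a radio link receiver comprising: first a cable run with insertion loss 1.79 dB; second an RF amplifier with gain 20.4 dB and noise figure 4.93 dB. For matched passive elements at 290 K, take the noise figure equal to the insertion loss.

Convert to linear (a loss of L dB is a gain of −L dB): F_i = 10^(NF_i/10), G_i = 10^(G_i,dB/10)
  Stage 1: F_1 = 10^(1.79/10) = 1.510, G_1 = 10^(−1.79/10) = 0.6622
  Stage 2: F_2 = 10^(4.93/10) = 3.112, G_2 = 10^(20.4/10) = 109.6
Friis cascade:
  F = 1.510 + (3.112 − 1)/0.6622 = 4.699
NF = 10 log₁₀(4.699) = 6.72 dB

6.72 dB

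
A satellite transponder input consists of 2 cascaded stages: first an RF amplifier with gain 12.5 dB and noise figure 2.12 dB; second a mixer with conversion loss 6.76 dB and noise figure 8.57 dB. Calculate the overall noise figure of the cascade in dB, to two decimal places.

Convert to linear (a loss of L dB is a gain of −L dB): F_i = 10^(NF_i/10), G_i = 10^(G_i,dB/10)
  Stage 1: F_1 = 10^(2.12/10) = 1.629, G_1 = 10^(12.5/10) = 17.78
  Stage 2: F_2 = 10^(8.57/10) = 7.194, G_2 = 10^(−6.76/10) = 0.2109
Friis cascade:
  F = 1.629 + (7.194 − 1)/17.78 = 1.978
NF = 10 log₁₀(1.978) = 2.96 dB

2.96 dB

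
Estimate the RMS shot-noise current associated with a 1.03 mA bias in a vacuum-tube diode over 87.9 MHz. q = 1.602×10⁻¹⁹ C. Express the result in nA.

I_n = √(2qI·B)
2qI·B = 2 × 1.602×10⁻¹⁹ × 1.03×10⁻³ × 8.79×10⁷ = 2.90×10⁻¹⁴ A²
I_n = √(2.90×10⁻¹⁴) = 1.70×10⁻⁷ A = 170 nA

170 nA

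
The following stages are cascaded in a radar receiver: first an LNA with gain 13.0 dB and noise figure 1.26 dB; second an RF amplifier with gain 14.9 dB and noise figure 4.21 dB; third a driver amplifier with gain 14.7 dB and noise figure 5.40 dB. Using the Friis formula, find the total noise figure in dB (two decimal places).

Convert to linear (a loss of L dB is a gain of −L dB): F_i = 10^(NF_i/10), G_i = 10^(G_i,dB/10)
  Stage 1: F_1 = 10^(1.26/10) = 1.337, G_1 = 10^(13.0/10) = 19.95
  Stage 2: F_2 = 10^(4.21/10) = 2.636, G_2 = 10^(14.9/10) = 30.90
  Stage 3: F_3 = 10^(5.40/10) = 3.467, G_3 = 10^(14.7/10) = 29.51
Friis cascade:
  F = 1.337 + (2.636 − 1)/19.95 + (3.467 − 1)/616.6 = 1.423
NF = 10 log₁₀(1.423) = 1.53 dB

1.53 dB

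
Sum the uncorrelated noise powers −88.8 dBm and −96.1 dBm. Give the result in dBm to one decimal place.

−88.1 dBm

Convert to linear, add, convert back:
P₁ = 1.32×10⁻¹² W, P₂ = 2.45×10⁻¹³ W
P_tot = 1.56×10⁻¹² W → 10 log₁₀(P_tot / 10⁻³) = −88.1 dBm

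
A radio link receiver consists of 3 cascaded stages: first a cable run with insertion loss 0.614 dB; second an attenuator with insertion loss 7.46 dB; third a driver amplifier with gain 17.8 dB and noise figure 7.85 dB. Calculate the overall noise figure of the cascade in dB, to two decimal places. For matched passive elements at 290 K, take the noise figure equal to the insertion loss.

15.92 dB

Convert to linear (a loss of L dB is a gain of −L dB): F_i = 10^(NF_i/10), G_i = 10^(G_i,dB/10)
  Stage 1: F_1 = 10^(0.614/10) = 1.152, G_1 = 10^(−0.614/10) = 0.8682
  Stage 2: F_2 = 10^(7.46/10) = 5.572, G_2 = 10^(−7.46/10) = 0.1795
  Stage 3: F_3 = 10^(7.85/10) = 6.095, G_3 = 10^(17.8/10) = 60.26
Friis cascade:
  F = 1.152 + (5.572 − 1)/0.8682 + (6.095 − 1)/0.1558 = 39.12
NF = 10 log₁₀(39.12) = 15.92 dB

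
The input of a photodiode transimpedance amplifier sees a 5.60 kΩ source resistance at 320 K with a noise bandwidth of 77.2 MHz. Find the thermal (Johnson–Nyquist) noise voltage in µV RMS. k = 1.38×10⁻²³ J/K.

V_n = √(4kTRB)
4kTRB = 4 × 1.38×10⁻²³ × 320 × 5.60×10³ × 7.72×10⁷ = 7.64×10⁻⁹ V²
V_n = √(7.64×10⁻⁹) = 8.74×10⁻⁵ V = 87.4 µV

87.4 µV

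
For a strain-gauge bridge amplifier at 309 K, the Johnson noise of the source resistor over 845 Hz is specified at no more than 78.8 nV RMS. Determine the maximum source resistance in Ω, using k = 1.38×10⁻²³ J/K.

431 Ω

Johnson–Nyquist: V_n = √(4kTRB) ⇒ R = V_n² / (4kTB)
4kTB = 4 × 1.38×10⁻²³ × 309 × 8.45×10² = 1.44×10⁻¹⁷
R = (7.88×10⁻⁸)² / 1.44×10⁻¹⁷ = 4.31×10² Ω = 431 Ω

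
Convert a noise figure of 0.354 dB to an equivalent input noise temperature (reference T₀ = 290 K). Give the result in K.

F = 10^(0.354/10) = 1.08493
T_e = (F − 1)·T₀ = (1.08493 − 1) × 290 = 24.6 K

24.6 K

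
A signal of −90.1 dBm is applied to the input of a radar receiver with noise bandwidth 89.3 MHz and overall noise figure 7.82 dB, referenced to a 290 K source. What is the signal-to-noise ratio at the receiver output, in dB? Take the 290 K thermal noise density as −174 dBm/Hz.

Noise floor: N = −174 + 10 log₁₀(B) + NF
10 log₁₀(8.93×10⁷) = 79.51 dB
N = −174 + 79.51 + 7.82 = −86.67 dBm
SNR = P_sig − N = −90.1 − (−86.67) = −3.43 dB → −3.4 dB

−3.4 dB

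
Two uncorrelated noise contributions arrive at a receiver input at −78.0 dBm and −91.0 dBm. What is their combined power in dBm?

−77.8 dBm

Convert to linear, add, convert back:
P₁ = 1.58×10⁻¹¹ W, P₂ = 7.94×10⁻¹³ W
P_tot = 1.66×10⁻¹¹ W → 10 log₁₀(P_tot / 10⁻³) = −77.8 dBm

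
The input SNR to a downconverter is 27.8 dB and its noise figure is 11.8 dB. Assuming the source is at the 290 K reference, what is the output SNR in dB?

16.0 dB

By definition F = SNR_in/SNR_out, so in dB: SNR_out = SNR_in − NF
SNR_out = 27.8 − 11.8 = 16.0 dB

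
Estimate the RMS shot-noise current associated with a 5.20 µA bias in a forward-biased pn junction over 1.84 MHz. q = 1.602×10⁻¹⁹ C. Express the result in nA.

I_n = √(2qI·B)
2qI·B = 2 × 1.602×10⁻¹⁹ × 5.20×10⁻⁶ × 1.84×10⁶ = 3.07×10⁻¹⁸ A²
I_n = √(3.07×10⁻¹⁸) = 1.75×10⁻⁹ A = 1.75 nA

1.75 nA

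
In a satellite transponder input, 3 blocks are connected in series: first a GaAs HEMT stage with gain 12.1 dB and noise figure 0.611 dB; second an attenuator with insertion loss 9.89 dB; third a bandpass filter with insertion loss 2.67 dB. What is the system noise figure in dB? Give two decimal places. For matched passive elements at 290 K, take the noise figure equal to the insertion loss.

Convert to linear (a loss of L dB is a gain of −L dB): F_i = 10^(NF_i/10), G_i = 10^(G_i,dB/10)
  Stage 1: F_1 = 10^(0.611/10) = 1.151, G_1 = 10^(12.1/10) = 16.22
  Stage 2: F_2 = 10^(9.89/10) = 9.750, G_2 = 10^(−9.89/10) = 0.1026
  Stage 3: F_3 = 10^(2.67/10) = 1.849, G_3 = 10^(−2.67/10) = 0.5408
Friis cascade:
  F = 1.151 + (9.750 − 1)/16.22 + (1.849 − 1)/1.663 = 2.201
NF = 10 log₁₀(2.201) = 3.43 dB

3.43 dB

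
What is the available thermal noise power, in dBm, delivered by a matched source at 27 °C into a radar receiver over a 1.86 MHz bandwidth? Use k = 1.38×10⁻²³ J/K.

−111.1 dBm

T = 27 °C + 273.15 = 300.15 K
P_n = kTB = 1.38×10⁻²³ × 300.15 × 1.86×10⁶ = 7.70×10⁻¹⁵ W
In dBm: 10 log₁₀(7.70×10⁻¹⁵ / 10⁻³) = −111.1 dBm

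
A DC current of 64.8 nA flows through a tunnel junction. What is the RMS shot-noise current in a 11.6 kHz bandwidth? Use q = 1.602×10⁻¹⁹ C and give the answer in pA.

15.5 pA

I_n = √(2qI·B)
2qI·B = 2 × 1.602×10⁻¹⁹ × 6.48×10⁻⁸ × 1.16×10⁴ = 2.41×10⁻²² A²
I_n = √(2.41×10⁻²²) = 1.55×10⁻¹¹ A = 15.5 pA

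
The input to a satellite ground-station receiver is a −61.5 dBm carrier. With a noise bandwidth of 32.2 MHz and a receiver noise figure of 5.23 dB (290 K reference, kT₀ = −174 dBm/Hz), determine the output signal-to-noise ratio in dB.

32.2 dB

Noise floor: N = −174 + 10 log₁₀(B) + NF
10 log₁₀(3.22×10⁷) = 75.08 dB
N = −174 + 75.08 + 5.23 = −93.69 dBm
SNR = P_sig − N = −61.5 − (−93.69) = 32.19 dB → 32.2 dB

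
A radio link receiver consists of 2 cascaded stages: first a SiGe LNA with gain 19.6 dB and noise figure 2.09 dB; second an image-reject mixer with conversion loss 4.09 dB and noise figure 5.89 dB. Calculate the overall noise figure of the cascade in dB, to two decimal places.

Convert to linear (a loss of L dB is a gain of −L dB): F_i = 10^(NF_i/10), G_i = 10^(G_i,dB/10)
  Stage 1: F_1 = 10^(2.09/10) = 1.618, G_1 = 10^(19.6/10) = 91.20
  Stage 2: F_2 = 10^(5.89/10) = 3.882, G_2 = 10^(−4.09/10) = 0.3899
Friis cascade:
  F = 1.618 + (3.882 − 1)/91.20 = 1.650
NF = 10 log₁₀(1.650) = 2.17 dB

2.17 dB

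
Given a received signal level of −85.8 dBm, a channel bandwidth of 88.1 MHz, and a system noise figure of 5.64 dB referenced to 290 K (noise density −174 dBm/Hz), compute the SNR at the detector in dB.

Noise floor: N = −174 + 10 log₁₀(B) + NF
10 log₁₀(8.81×10⁷) = 79.45 dB
N = −174 + 79.45 + 5.64 = −88.91 dBm
SNR = P_sig − N = −85.8 − (−88.91) = 3.11 dB → 3.1 dB

3.1 dB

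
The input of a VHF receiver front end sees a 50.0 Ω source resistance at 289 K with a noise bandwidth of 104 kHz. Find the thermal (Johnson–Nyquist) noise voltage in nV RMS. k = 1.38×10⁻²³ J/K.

288 nV

V_n = √(4kTRB)
4kTRB = 4 × 1.38×10⁻²³ × 289 × 5.00×10¹ × 1.04×10⁵ = 8.30×10⁻¹⁴ V²
V_n = √(8.30×10⁻¹⁴) = 2.88×10⁻⁷ V = 288 nV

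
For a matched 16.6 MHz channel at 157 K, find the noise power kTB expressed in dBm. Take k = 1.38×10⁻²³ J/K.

−104.4 dBm

P_n = kTB = 1.38×10⁻²³ × 157 × 1.66×10⁷ = 3.60×10⁻¹⁴ W
In dBm: 10 log₁₀(3.60×10⁻¹⁴ / 10⁻³) = −104.4 dBm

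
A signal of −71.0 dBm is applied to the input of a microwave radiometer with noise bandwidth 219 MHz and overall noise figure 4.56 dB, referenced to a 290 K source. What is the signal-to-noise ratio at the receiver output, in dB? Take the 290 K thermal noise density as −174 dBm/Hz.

Noise floor: N = −174 + 10 log₁₀(B) + NF
10 log₁₀(2.19×10⁸) = 83.4 dB
N = −174 + 83.4 + 4.56 = −86.04 dBm
SNR = P_sig − N = −71.0 − (−86.04) = 15.04 dB → 15.0 dB

15.0 dB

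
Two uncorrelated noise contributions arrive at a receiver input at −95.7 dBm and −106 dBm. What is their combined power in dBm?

Convert to linear, add, convert back:
P₁ = 2.69×10⁻¹³ W, P₂ = 2.51×10⁻¹⁴ W
P_tot = 2.94×10⁻¹³ W → 10 log₁₀(P_tot / 10⁻³) = −95.3 dBm

−95.3 dBm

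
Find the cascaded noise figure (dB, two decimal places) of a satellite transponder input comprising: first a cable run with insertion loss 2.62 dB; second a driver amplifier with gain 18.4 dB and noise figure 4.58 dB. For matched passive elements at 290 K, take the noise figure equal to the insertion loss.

7.20 dB

Convert to linear (a loss of L dB is a gain of −L dB): F_i = 10^(NF_i/10), G_i = 10^(G_i,dB/10)
  Stage 1: F_1 = 10^(2.62/10) = 1.828, G_1 = 10^(−2.62/10) = 0.5470
  Stage 2: F_2 = 10^(4.58/10) = 2.871, G_2 = 10^(18.4/10) = 69.18
Friis cascade:
  F = 1.828 + (2.871 − 1)/0.5470 = 5.248
NF = 10 log₁₀(5.248) = 7.20 dB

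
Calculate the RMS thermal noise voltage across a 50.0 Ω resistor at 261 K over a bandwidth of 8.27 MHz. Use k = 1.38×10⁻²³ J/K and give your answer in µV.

V_n = √(4kTRB)
4kTRB = 4 × 1.38×10⁻²³ × 261 × 5.00×10¹ × 8.27×10⁶ = 5.96×10⁻¹² V²
V_n = √(5.96×10⁻¹²) = 2.44×10⁻⁶ V = 2.44 µV

2.44 µV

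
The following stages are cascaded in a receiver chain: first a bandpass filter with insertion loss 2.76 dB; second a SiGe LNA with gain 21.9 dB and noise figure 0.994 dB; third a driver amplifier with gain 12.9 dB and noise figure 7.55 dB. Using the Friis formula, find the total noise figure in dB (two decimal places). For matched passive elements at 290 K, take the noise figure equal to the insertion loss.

3.86 dB

Convert to linear (a loss of L dB is a gain of −L dB): F_i = 10^(NF_i/10), G_i = 10^(G_i,dB/10)
  Stage 1: F_1 = 10^(2.76/10) = 1.888, G_1 = 10^(−2.76/10) = 0.5297
  Stage 2: F_2 = 10^(0.994/10) = 1.257, G_2 = 10^(21.9/10) = 154.9
  Stage 3: F_3 = 10^(7.55/10) = 5.689, G_3 = 10^(12.9/10) = 19.50
Friis cascade:
  F = 1.888 + (1.257 − 1)/0.5297 + (5.689 − 1)/82.04 = 2.431
NF = 10 log₁₀(2.431) = 3.86 dB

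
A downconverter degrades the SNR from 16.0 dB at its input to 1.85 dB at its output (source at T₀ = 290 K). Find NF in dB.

14.15 dB

NF (dB) = SNR_in(dB) − SNR_out(dB) when the source is at T₀
NF = 16.0 − 1.85 = 14.15 dB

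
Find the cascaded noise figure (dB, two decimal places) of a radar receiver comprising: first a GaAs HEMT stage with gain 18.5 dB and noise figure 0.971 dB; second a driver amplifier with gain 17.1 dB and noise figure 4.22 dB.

1.05 dB

Convert to linear (a loss of L dB is a gain of −L dB): F_i = 10^(NF_i/10), G_i = 10^(G_i,dB/10)
  Stage 1: F_1 = 10^(0.971/10) = 1.251, G_1 = 10^(18.5/10) = 70.79
  Stage 2: F_2 = 10^(4.22/10) = 2.642, G_2 = 10^(17.1/10) = 51.29
Friis cascade:
  F = 1.251 + (2.642 − 1)/70.79 = 1.274
NF = 10 log₁₀(1.274) = 1.05 dB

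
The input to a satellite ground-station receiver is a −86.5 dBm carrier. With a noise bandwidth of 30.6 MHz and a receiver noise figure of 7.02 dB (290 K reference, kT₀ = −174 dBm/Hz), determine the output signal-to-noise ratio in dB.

Noise floor: N = −174 + 10 log₁₀(B) + NF
10 log₁₀(3.06×10⁷) = 74.86 dB
N = −174 + 74.86 + 7.02 = −92.12 dBm
SNR = P_sig − N = −86.5 − (−92.12) = 5.62 dB → 5.6 dB

5.6 dB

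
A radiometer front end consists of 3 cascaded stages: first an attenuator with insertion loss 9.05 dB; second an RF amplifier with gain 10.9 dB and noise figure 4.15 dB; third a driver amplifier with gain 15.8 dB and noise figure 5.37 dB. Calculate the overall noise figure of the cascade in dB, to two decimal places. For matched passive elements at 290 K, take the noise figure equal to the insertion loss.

Convert to linear (a loss of L dB is a gain of −L dB): F_i = 10^(NF_i/10), G_i = 10^(G_i,dB/10)
  Stage 1: F_1 = 10^(9.05/10) = 8.035, G_1 = 10^(−9.05/10) = 0.1245
  Stage 2: F_2 = 10^(4.15/10) = 2.600, G_2 = 10^(10.9/10) = 12.30
  Stage 3: F_3 = 10^(5.37/10) = 3.443, G_3 = 10^(15.8/10) = 38.02
Friis cascade:
  F = 8.035 + (2.600 − 1)/0.1245 + (3.443 − 1)/1.531 = 22.49
NF = 10 log₁₀(22.49) = 13.52 dB

13.52 dB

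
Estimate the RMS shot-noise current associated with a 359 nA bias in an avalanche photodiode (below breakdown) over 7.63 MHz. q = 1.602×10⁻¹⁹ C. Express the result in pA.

937 pA

I_n = √(2qI·B)
2qI·B = 2 × 1.602×10⁻¹⁹ × 3.59×10⁻⁷ × 7.63×10⁶ = 8.78×10⁻¹⁹ A²
I_n = √(8.78×10⁻¹⁹) = 9.37×10⁻¹⁰ A = 937 pA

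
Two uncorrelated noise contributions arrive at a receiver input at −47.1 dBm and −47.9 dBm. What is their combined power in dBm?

Convert to linear, add, convert back:
P₁ = 1.95×10⁻⁸ W, P₂ = 1.62×10⁻⁸ W
P_tot = 3.57×10⁻⁸ W → 10 log₁₀(P_tot / 10⁻³) = −44.5 dBm

−44.5 dBm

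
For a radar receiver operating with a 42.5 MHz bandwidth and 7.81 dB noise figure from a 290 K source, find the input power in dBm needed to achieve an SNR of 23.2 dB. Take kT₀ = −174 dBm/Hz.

Sensitivity = −174 + 10 log₁₀(B) + NF + SNR_min
= −174 + 76.28 + 7.81 + 23.2
= −66.71 dBm → −66.7 dBm

−66.7 dBm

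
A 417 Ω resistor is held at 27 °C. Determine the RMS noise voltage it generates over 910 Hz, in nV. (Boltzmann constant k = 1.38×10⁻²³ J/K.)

79.3 nV

T = 27 °C + 273.15 = 300.15 K
V_n = √(4kTRB)
4kTRB = 4 × 1.38×10⁻²³ × 300.15 × 4.17×10² × 9.10×10² = 6.29×10⁻¹⁵ V²
V_n = √(6.29×10⁻¹⁵) = 7.93×10⁻⁸ V = 79.3 nV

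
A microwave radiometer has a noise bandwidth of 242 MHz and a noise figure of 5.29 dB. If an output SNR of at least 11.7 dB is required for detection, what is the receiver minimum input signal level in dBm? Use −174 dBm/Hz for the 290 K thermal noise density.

Sensitivity = −174 + 10 log₁₀(B) + NF + SNR_min
= −174 + 83.84 + 5.29 + 11.7
= −73.17 dBm → −73.2 dBm

−73.2 dBm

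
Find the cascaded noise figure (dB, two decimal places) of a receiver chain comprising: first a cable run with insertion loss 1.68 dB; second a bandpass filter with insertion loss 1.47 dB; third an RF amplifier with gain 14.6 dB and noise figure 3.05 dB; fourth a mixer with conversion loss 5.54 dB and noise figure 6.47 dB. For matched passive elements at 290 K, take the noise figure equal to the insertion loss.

Convert to linear (a loss of L dB is a gain of −L dB): F_i = 10^(NF_i/10), G_i = 10^(G_i,dB/10)
  Stage 1: F_1 = 10^(1.68/10) = 1.472, G_1 = 10^(−1.68/10) = 0.6792
  Stage 2: F_2 = 10^(1.47/10) = 1.403, G_2 = 10^(−1.47/10) = 0.7129
  Stage 3: F_3 = 10^(3.05/10) = 2.018, G_3 = 10^(14.6/10) = 28.84
  Stage 4: F_4 = 10^(6.47/10) = 4.436, G_4 = 10^(−5.54/10) = 0.2793
Friis cascade:
  F = 1.472 + (1.403 − 1)/0.6792 + (2.018 − 1)/0.4842 + (4.436 − 1)/13.96 = 4.415
NF = 10 log₁₀(4.415) = 6.45 dB

6.45 dB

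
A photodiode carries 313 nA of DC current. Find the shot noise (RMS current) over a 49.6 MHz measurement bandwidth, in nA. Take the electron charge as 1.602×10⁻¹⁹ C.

2.23 nA

I_n = √(2qI·B)
2qI·B = 2 × 1.602×10⁻¹⁹ × 3.13×10⁻⁷ × 4.96×10⁷ = 4.97×10⁻¹⁸ A²
I_n = √(4.97×10⁻¹⁸) = 2.23×10⁻⁹ A = 2.23 nA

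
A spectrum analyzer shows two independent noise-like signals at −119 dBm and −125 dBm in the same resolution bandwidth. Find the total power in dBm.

−118.0 dBm

Convert to linear, add, convert back:
P₁ = 1.26×10⁻¹⁵ W, P₂ = 3.16×10⁻¹⁶ W
P_tot = 1.58×10⁻¹⁵ W → 10 log₁₀(P_tot / 10⁻³) = −118.0 dBm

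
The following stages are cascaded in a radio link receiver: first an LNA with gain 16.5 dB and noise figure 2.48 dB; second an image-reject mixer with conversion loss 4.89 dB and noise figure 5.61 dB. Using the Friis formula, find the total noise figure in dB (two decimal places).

Convert to linear (a loss of L dB is a gain of −L dB): F_i = 10^(NF_i/10), G_i = 10^(G_i,dB/10)
  Stage 1: F_1 = 10^(2.48/10) = 1.770, G_1 = 10^(16.5/10) = 44.67
  Stage 2: F_2 = 10^(5.61/10) = 3.639, G_2 = 10^(−4.89/10) = 0.3243
Friis cascade:
  F = 1.770 + (3.639 − 1)/44.67 = 1.829
NF = 10 log₁₀(1.829) = 2.62 dB

2.62 dB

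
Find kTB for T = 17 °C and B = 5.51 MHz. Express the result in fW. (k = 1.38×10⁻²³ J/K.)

22.1 fW

T = 17 °C + 273.15 = 290.15 K
P_n = kTB = 1.38×10⁻²³ × 290.15 × 5.51×10⁶ = 2.21×10⁻¹⁴ W = 22.1 fW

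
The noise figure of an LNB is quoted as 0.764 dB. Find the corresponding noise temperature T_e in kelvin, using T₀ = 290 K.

55.8 K

F = 10^(0.764/10) = 1.19234
T_e = (F − 1)·T₀ = (1.19234 − 1) × 290 = 55.8 K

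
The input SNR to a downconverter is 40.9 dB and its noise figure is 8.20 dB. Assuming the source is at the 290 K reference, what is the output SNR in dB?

By definition F = SNR_in/SNR_out, so in dB: SNR_out = SNR_in − NF
SNR_out = 40.9 − 8.20 = 32.70 dB

32.70 dB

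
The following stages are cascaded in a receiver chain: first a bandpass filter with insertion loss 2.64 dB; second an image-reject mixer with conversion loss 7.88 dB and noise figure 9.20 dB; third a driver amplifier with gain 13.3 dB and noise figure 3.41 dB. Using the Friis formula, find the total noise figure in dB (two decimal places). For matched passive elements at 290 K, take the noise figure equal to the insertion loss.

Convert to linear (a loss of L dB is a gain of −L dB): F_i = 10^(NF_i/10), G_i = 10^(G_i,dB/10)
  Stage 1: F_1 = 10^(2.64/10) = 1.837, G_1 = 10^(−2.64/10) = 0.5445
  Stage 2: F_2 = 10^(9.20/10) = 8.318, G_2 = 10^(−7.88/10) = 0.1629
  Stage 3: F_3 = 10^(3.41/10) = 2.193, G_3 = 10^(13.3/10) = 21.38
Friis cascade:
  F = 1.837 + (8.318 − 1)/0.5445 + (2.193 − 1)/0.08872 = 28.72
NF = 10 log₁₀(28.72) = 14.58 dB

14.58 dB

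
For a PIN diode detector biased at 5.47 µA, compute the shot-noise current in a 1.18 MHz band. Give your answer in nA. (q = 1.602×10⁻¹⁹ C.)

1.44 nA

I_n = √(2qI·B)
2qI·B = 2 × 1.602×10⁻¹⁹ × 5.47×10⁻⁶ × 1.18×10⁶ = 2.07×10⁻¹⁸ A²
I_n = √(2.07×10⁻¹⁸) = 1.44×10⁻⁹ A = 1.44 nA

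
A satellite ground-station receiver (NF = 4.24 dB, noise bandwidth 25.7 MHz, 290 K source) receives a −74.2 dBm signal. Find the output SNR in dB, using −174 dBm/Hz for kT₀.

21.5 dB

Noise floor: N = −174 + 10 log₁₀(B) + NF
10 log₁₀(2.57×10⁷) = 74.1 dB
N = −174 + 74.1 + 4.24 = −95.66 dBm
SNR = P_sig − N = −74.2 − (−95.66) = 21.46 dB → 21.5 dB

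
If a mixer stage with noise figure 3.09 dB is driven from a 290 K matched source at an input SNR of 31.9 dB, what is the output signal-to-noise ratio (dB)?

28.81 dB

By definition F = SNR_in/SNR_out, so in dB: SNR_out = SNR_in − NF
SNR_out = 31.9 − 3.09 = 28.81 dB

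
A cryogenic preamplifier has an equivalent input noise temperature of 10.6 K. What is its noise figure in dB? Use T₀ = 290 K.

0.156 dB

F = 1 + T_e/T₀ = 1 + 10.6/290 = 1.03655
NF = 10 log₁₀(1.03655) = 0.156 dB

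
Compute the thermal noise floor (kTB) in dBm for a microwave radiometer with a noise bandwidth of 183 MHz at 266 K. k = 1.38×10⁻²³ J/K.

−91.7 dBm

P_n = kTB = 1.38×10⁻²³ × 266 × 1.83×10⁸ = 6.72×10⁻¹³ W
In dBm: 10 log₁₀(6.72×10⁻¹³ / 10⁻³) = −91.7 dBm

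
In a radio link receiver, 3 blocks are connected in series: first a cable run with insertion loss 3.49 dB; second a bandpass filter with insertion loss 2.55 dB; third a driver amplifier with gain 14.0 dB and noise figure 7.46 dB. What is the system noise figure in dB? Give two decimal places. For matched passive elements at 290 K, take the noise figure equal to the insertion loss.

13.50 dB

Convert to linear (a loss of L dB is a gain of −L dB): F_i = 10^(NF_i/10), G_i = 10^(G_i,dB/10)
  Stage 1: F_1 = 10^(3.49/10) = 2.234, G_1 = 10^(−3.49/10) = 0.4477
  Stage 2: F_2 = 10^(2.55/10) = 1.799, G_2 = 10^(−2.55/10) = 0.5559
  Stage 3: F_3 = 10^(7.46/10) = 5.572, G_3 = 10^(14.0/10) = 25.12
Friis cascade:
  F = 2.234 + (1.799 − 1)/0.4477 + (5.572 − 1)/0.2489 = 22.39
NF = 10 log₁₀(22.39) = 13.50 dB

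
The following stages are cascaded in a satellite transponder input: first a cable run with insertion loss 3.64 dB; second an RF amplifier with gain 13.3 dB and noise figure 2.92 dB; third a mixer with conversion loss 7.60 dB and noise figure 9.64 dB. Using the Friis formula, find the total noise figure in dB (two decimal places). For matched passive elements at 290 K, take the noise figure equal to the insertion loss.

Convert to linear (a loss of L dB is a gain of −L dB): F_i = 10^(NF_i/10), G_i = 10^(G_i,dB/10)
  Stage 1: F_1 = 10^(3.64/10) = 2.312, G_1 = 10^(−3.64/10) = 0.4325
  Stage 2: F_2 = 10^(2.92/10) = 1.959, G_2 = 10^(13.3/10) = 21.38
  Stage 3: F_3 = 10^(9.64/10) = 9.204, G_3 = 10^(−7.60/10) = 0.1738
Friis cascade:
  F = 2.312 + (1.959 − 1)/0.4325 + (9.204 − 1)/9.247 = 5.416
NF = 10 log₁₀(5.416) = 7.34 dB

7.34 dB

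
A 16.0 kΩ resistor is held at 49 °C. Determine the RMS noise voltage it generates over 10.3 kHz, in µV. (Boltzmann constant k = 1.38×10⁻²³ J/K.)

T = 49 °C + 273.15 = 322.15 K
V_n = √(4kTRB)
4kTRB = 4 × 1.38×10⁻²³ × 322.15 × 1.60×10⁴ × 1.03×10⁴ = 2.93×10⁻¹² V²
V_n = √(2.93×10⁻¹²) = 1.71×10⁻⁶ V = 1.71 µV

1.71 µV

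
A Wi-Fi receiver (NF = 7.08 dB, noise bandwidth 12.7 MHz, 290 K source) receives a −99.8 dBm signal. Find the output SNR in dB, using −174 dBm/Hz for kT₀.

−3.9 dB

Noise floor: N = −174 + 10 log₁₀(B) + NF
10 log₁₀(1.27×10⁷) = 71.04 dB
N = −174 + 71.04 + 7.08 = −95.88 dBm
SNR = P_sig − N = −99.8 − (−95.88) = −3.92 dB → −3.9 dB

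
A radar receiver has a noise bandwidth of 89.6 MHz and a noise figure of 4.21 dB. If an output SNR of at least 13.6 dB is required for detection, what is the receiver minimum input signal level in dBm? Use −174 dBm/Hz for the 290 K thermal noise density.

−76.7 dBm

Sensitivity = −174 + 10 log₁₀(B) + NF + SNR_min
= −174 + 79.52 + 4.21 + 13.6
= −76.67 dBm → −76.7 dBm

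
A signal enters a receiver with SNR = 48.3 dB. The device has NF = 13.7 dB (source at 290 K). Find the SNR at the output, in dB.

34.6 dB

By definition F = SNR_in/SNR_out, so in dB: SNR_out = SNR_in − NF
SNR_out = 48.3 − 13.7 = 34.6 dB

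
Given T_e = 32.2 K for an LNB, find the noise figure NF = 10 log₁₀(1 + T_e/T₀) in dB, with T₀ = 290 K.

0.457 dB

F = 1 + T_e/T₀ = 1 + 32.2/290 = 1.11103
NF = 10 log₁₀(1.11103) = 0.457 dB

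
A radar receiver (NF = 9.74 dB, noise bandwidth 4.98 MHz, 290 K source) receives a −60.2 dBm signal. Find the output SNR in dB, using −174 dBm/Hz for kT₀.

Noise floor: N = −174 + 10 log₁₀(B) + NF
10 log₁₀(4.98×10⁶) = 66.97 dB
N = −174 + 66.97 + 9.74 = −97.29 dBm
SNR = P_sig − N = −60.2 − (−97.29) = 37.09 dB → 37.1 dB

37.1 dB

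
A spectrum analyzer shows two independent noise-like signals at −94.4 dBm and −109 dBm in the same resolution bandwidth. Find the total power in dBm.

−94.3 dBm

Convert to linear, add, convert back:
P₁ = 3.63×10⁻¹³ W, P₂ = 1.26×10⁻¹⁴ W
P_tot = 3.76×10⁻¹³ W → 10 log₁₀(P_tot / 10⁻³) = −94.3 dBm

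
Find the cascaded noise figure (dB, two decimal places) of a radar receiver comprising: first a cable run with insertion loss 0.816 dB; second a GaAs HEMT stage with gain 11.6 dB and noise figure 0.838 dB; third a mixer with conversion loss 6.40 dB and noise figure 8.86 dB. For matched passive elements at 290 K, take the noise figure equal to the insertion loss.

3.06 dB

Convert to linear (a loss of L dB is a gain of −L dB): F_i = 10^(NF_i/10), G_i = 10^(G_i,dB/10)
  Stage 1: F_1 = 10^(0.816/10) = 1.207, G_1 = 10^(−0.816/10) = 0.8287
  Stage 2: F_2 = 10^(0.838/10) = 1.213, G_2 = 10^(11.6/10) = 14.45
  Stage 3: F_3 = 10^(8.86/10) = 7.691, G_3 = 10^(−6.40/10) = 0.2291
Friis cascade:
  F = 1.207 + (1.213 − 1)/0.8287 + (7.691 − 1)/11.98 = 2.022
NF = 10 log₁₀(2.022) = 3.06 dB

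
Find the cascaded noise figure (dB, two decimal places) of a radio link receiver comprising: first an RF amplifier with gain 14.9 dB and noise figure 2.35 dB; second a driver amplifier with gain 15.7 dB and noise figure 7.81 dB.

2.74 dB

Convert to linear (a loss of L dB is a gain of −L dB): F_i = 10^(NF_i/10), G_i = 10^(G_i,dB/10)
  Stage 1: F_1 = 10^(2.35/10) = 1.718, G_1 = 10^(14.9/10) = 30.90
  Stage 2: F_2 = 10^(7.81/10) = 6.039, G_2 = 10^(15.7/10) = 37.15
Friis cascade:
  F = 1.718 + (6.039 − 1)/30.90 = 1.881
NF = 10 log₁₀(1.881) = 2.74 dB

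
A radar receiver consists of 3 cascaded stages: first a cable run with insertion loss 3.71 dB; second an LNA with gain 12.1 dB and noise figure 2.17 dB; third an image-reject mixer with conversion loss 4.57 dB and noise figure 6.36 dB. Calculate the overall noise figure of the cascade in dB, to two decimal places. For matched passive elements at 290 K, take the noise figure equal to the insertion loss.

6.39 dB

Convert to linear (a loss of L dB is a gain of −L dB): F_i = 10^(NF_i/10), G_i = 10^(G_i,dB/10)
  Stage 1: F_1 = 10^(3.71/10) = 2.350, G_1 = 10^(−3.71/10) = 0.4256
  Stage 2: F_2 = 10^(2.17/10) = 1.648, G_2 = 10^(12.1/10) = 16.22
  Stage 3: F_3 = 10^(6.36/10) = 4.325, G_3 = 10^(−4.57/10) = 0.3491
Friis cascade:
  F = 2.350 + (1.648 − 1)/0.4256 + (4.325 − 1)/6.902 = 4.354
NF = 10 log₁₀(4.354) = 6.39 dB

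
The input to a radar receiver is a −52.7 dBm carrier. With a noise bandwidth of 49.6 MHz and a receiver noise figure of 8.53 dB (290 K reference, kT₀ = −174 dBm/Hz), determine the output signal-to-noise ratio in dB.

35.8 dB

Noise floor: N = −174 + 10 log₁₀(B) + NF
10 log₁₀(4.96×10⁷) = 76.95 dB
N = −174 + 76.95 + 8.53 = −88.52 dBm
SNR = P_sig − N = −52.7 − (−88.52) = 35.82 dB → 35.8 dB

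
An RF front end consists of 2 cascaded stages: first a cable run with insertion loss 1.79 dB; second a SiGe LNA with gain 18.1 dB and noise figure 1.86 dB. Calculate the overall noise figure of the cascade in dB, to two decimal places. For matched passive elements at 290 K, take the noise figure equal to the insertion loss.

Convert to linear (a loss of L dB is a gain of −L dB): F_i = 10^(NF_i/10), G_i = 10^(G_i,dB/10)
  Stage 1: F_1 = 10^(1.79/10) = 1.510, G_1 = 10^(−1.79/10) = 0.6622
  Stage 2: F_2 = 10^(1.86/10) = 1.535, G_2 = 10^(18.1/10) = 64.57
Friis cascade:
  F = 1.510 + (1.535 − 1)/0.6622 = 2.317
NF = 10 log₁₀(2.317) = 3.65 dB

3.65 dB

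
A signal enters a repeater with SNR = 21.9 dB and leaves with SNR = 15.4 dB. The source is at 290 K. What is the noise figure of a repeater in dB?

6.5 dB

NF (dB) = SNR_in(dB) − SNR_out(dB) when the source is at T₀
NF = 21.9 − 15.4 = 6.5 dB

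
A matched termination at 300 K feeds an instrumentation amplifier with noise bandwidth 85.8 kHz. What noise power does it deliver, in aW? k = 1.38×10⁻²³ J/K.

355 aW

P_n = kTB = 1.38×10⁻²³ × 300 × 8.58×10⁴ = 3.55×10⁻¹⁶ W = 355 aW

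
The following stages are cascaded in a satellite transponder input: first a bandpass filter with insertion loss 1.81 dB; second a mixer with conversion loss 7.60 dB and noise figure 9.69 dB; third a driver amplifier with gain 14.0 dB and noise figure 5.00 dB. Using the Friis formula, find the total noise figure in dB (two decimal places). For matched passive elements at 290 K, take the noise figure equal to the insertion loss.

Convert to linear (a loss of L dB is a gain of −L dB): F_i = 10^(NF_i/10), G_i = 10^(G_i,dB/10)
  Stage 1: F_1 = 10^(1.81/10) = 1.517, G_1 = 10^(−1.81/10) = 0.6592
  Stage 2: F_2 = 10^(9.69/10) = 9.311, G_2 = 10^(−7.60/10) = 0.1738
  Stage 3: F_3 = 10^(5.00/10) = 3.162, G_3 = 10^(14.0/10) = 25.12
Friis cascade:
  F = 1.517 + (9.311 − 1)/0.6592 + (3.162 − 1)/0.1146 = 33.00
NF = 10 log₁₀(33.00) = 15.19 dB

15.19 dB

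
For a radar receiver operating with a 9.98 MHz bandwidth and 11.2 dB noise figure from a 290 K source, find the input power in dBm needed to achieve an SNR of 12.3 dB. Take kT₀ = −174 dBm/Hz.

−80.5 dBm

Sensitivity = −174 + 10 log₁₀(B) + NF + SNR_min
= −174 + 69.99 + 11.2 + 12.3
= −80.51 dBm → −80.5 dBm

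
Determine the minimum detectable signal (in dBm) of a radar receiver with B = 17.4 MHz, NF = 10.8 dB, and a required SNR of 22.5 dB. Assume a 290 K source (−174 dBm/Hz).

−68.3 dBm

Sensitivity = −174 + 10 log₁₀(B) + NF + SNR_min
= −174 + 72.41 + 10.8 + 22.5
= −68.29 dBm → −68.3 dBm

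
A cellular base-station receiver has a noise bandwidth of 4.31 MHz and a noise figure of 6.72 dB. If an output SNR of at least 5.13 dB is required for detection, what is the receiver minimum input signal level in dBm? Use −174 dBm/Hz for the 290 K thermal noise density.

Sensitivity = −174 + 10 log₁₀(B) + NF + SNR_min
= −174 + 66.34 + 6.72 + 5.13
= −95.81 dBm → −95.8 dBm

−95.8 dBm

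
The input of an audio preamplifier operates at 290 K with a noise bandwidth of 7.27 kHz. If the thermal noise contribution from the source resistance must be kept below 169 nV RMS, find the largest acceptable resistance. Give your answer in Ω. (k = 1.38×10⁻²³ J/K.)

245 Ω

Johnson–Nyquist: V_n = √(4kTRB) ⇒ R = V_n² / (4kTB)
4kTB = 4 × 1.38×10⁻²³ × 290 × 7.27×10³ = 1.16×10⁻¹⁶
R = (1.69×10⁻⁷)² / 1.16×10⁻¹⁶ = 2.45×10² Ω = 245 Ω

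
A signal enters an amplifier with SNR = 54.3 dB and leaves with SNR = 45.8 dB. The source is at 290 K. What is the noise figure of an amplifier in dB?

8.5 dB

NF (dB) = SNR_in(dB) − SNR_out(dB) when the source is at T₀
NF = 54.3 − 45.8 = 8.5 dB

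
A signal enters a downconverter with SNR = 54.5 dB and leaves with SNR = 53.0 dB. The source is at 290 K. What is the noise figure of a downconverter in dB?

NF (dB) = SNR_in(dB) − SNR_out(dB) when the source is at T₀
NF = 54.5 − 53.0 = 1.5 dB

1.5 dB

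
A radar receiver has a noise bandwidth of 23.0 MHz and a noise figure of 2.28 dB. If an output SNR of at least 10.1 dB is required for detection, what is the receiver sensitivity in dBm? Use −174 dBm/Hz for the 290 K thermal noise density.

−88.0 dBm

Sensitivity = −174 + 10 log₁₀(B) + NF + SNR_min
= −174 + 73.62 + 2.28 + 10.1
= −88.00 dBm → −88.0 dBm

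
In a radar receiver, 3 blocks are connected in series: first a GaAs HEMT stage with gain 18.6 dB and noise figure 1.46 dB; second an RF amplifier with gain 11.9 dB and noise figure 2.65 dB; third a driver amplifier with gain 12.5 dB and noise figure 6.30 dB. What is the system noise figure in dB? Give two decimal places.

Convert to linear (a loss of L dB is a gain of −L dB): F_i = 10^(NF_i/10), G_i = 10^(G_i,dB/10)
  Stage 1: F_1 = 10^(1.46/10) = 1.400, G_1 = 10^(18.6/10) = 72.44
  Stage 2: F_2 = 10^(2.65/10) = 1.841, G_2 = 10^(11.9/10) = 15.49
  Stage 3: F_3 = 10^(6.30/10) = 4.266, G_3 = 10^(12.5/10) = 17.78
Friis cascade:
  F = 1.400 + (1.841 − 1)/72.44 + (4.266 − 1)/1122 = 1.414
NF = 10 log₁₀(1.414) = 1.50 dB

1.50 dB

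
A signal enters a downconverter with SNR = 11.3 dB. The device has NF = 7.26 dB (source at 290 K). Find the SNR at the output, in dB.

By definition F = SNR_in/SNR_out, so in dB: SNR_out = SNR_in − NF
SNR_out = 11.3 − 7.26 = 4.04 dB

4.04 dB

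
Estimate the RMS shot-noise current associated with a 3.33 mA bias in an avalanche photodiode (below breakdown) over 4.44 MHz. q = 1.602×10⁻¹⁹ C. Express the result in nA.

68.8 nA

I_n = √(2qI·B)
2qI·B = 2 × 1.602×10⁻¹⁹ × 3.33×10⁻³ × 4.44×10⁶ = 4.74×10⁻¹⁵ A²
I_n = √(4.74×10⁻¹⁵) = 6.88×10⁻⁸ A = 68.8 nA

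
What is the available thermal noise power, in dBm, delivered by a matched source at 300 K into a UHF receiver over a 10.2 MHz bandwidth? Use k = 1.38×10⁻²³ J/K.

−103.7 dBm

P_n = kTB = 1.38×10⁻²³ × 300 × 1.02×10⁷ = 4.22×10⁻¹⁴ W
In dBm: 10 log₁₀(4.22×10⁻¹⁴ / 10⁻³) = −103.7 dBm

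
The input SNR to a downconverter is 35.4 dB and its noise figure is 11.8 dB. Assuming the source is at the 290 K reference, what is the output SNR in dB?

23.6 dB

By definition F = SNR_in/SNR_out, so in dB: SNR_out = SNR_in − NF
SNR_out = 35.4 − 11.8 = 23.6 dB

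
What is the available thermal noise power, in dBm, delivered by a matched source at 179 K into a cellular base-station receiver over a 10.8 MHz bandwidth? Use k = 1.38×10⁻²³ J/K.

−105.7 dBm

P_n = kTB = 1.38×10⁻²³ × 179 × 1.08×10⁷ = 2.67×10⁻¹⁴ W
In dBm: 10 log₁₀(2.67×10⁻¹⁴ / 10⁻³) = −105.7 dBm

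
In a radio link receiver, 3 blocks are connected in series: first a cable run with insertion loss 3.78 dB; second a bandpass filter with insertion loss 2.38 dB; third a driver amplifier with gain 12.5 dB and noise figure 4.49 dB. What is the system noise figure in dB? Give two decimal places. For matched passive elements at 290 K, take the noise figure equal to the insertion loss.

Convert to linear (a loss of L dB is a gain of −L dB): F_i = 10^(NF_i/10), G_i = 10^(G_i,dB/10)
  Stage 1: F_1 = 10^(3.78/10) = 2.388, G_1 = 10^(−3.78/10) = 0.4188
  Stage 2: F_2 = 10^(2.38/10) = 1.730, G_2 = 10^(−2.38/10) = 0.5781
  Stage 3: F_3 = 10^(4.49/10) = 2.812, G_3 = 10^(12.5/10) = 17.78
Friis cascade:
  F = 2.388 + (1.730 − 1)/0.4188 + (2.812 − 1)/0.2421 = 11.61
NF = 10 log₁₀(11.61) = 10.65 dB

10.65 dB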